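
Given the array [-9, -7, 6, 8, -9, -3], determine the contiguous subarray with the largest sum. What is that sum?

Using Kadane's algorithm on [-9, -7, 6, 8, -9, -3]:

Scanning through the array:
Position 1 (value -7): max_ending_here = -7, max_so_far = -7
Position 2 (value 6): max_ending_here = 6, max_so_far = 6
Position 3 (value 8): max_ending_here = 14, max_so_far = 14
Position 4 (value -9): max_ending_here = 5, max_so_far = 14
Position 5 (value -3): max_ending_here = 2, max_so_far = 14

Maximum subarray: [6, 8]
Maximum sum: 14

The maximum subarray is [6, 8] with sum 14. This subarray runs from index 2 to index 3.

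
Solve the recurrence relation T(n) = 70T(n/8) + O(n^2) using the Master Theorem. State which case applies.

Master Theorem for T(n) = 70T(n/8) + O(n^2):

a = 70, b = 8, c = 2
log_b(a) = log_8(70) = 2.0431

Case 1: c = 2 < log_8(70) = 2.0431
T(n) = O(n^(log_8 70))

For T(n) = 70T(n/8) + O(n^2): log_8(70) = 2.0431. This is Case 1 of the Master Theorem (c < log_b(a), work dominated by leaves), giving O(n^(log_8 70)).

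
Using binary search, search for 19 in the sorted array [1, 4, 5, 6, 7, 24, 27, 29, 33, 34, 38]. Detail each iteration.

Binary search for 19 in [1, 4, 5, 6, 7, 24, 27, 29, 33, 34, 38]:

lo=0, hi=10, mid=5, arr[mid]=24 -> 24 > 19, search left half
lo=0, hi=4, mid=2, arr[mid]=5 -> 5 < 19, search right half
lo=3, hi=4, mid=3, arr[mid]=6 -> 6 < 19, search right half
lo=4, hi=4, mid=4, arr[mid]=7 -> 7 < 19, search right half
lo=5 > hi=4, target 19 not found

Binary search determines that 19 is not in the array after 4 comparisons. The search space was exhausted without finding the target.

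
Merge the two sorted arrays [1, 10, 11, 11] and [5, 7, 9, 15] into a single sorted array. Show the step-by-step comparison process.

Merging process:

Compare 1 vs 5: take 1 from left. Merged: [1]
Compare 10 vs 5: take 5 from right. Merged: [1, 5]
Compare 10 vs 7: take 7 from right. Merged: [1, 5, 7]
Compare 10 vs 9: take 9 from right. Merged: [1, 5, 7, 9]
Compare 10 vs 15: take 10 from left. Merged: [1, 5, 7, 9, 10]
Compare 11 vs 15: take 11 from left. Merged: [1, 5, 7, 9, 10, 11]
Compare 11 vs 15: take 11 from left. Merged: [1, 5, 7, 9, 10, 11, 11]
Append remaining from right: [15]. Merged: [1, 5, 7, 9, 10, 11, 11, 15]

Final merged array: [1, 5, 7, 9, 10, 11, 11, 15]
Total comparisons: 7

The merged array is [1, 5, 7, 9, 10, 11, 11, 15], requiring 7 comparisons. The merge step runs in O(n) time where n is the total number of elements.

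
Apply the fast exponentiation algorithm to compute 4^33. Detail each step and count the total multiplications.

Computing 4^33 by squaring (build up from 4^1; each line after the first costs one multiplication):

4^1 = 4
4^2 = (4^1)^2 = 4^2 = 16
4^4 = (4^2)^2 = 16^2 = 256
4^8 = (4^4)^2 = 256^2 = 65536
4^16 = (4^8)^2 = 65536^2 = 4294967296
4^32 = (4^16)^2 = 4294967296^2 = 18446744073709551616
4^33 = 4 * 4^32 = 4 * 18446744073709551616 = 73786976294838206464

Result: 73786976294838206464
Multiplications needed: 6 (6 lines after 4^1)

4^33 = 73786976294838206464. Using exponentiation by squaring, this requires 6 multiplications. The key idea: if the exponent is even, square the half-power; if odd, multiply by the base once.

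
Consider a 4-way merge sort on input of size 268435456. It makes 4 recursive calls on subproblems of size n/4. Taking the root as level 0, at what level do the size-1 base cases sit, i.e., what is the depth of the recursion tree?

For divide and conquer with division factor 4:

Problem sizes at each level:
Level 0: 268435456
Level 1: 67108864
Level 2: 16777216
Level 3: 4194304
Level 4: 1048576
Level 5: 262144
Level 6: 65536
Level 7: 16384
Level 8: 4096
Level 9: 1024
Level 10: 256
Level 11: 64
Level 12: 16
Level 13: 4
Level 14: 1

The root is level 0 and the size-1 base case is level 14 (the tree spans levels 0 through 14, i.e. 15 levels counting the root), so the depth is the number of divisions: log_4(268435456) = 14

The recursion tree depth is log_4(268435456) = 14. At each level, the problem size is divided by 4, so it takes 14 divisions to reduce to a base case of size 1. The algorithm makes 4 recursive calls at each level.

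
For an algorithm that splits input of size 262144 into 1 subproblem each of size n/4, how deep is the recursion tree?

For divide and conquer with division factor 4:

Problem sizes at each level:
Level 0: 262144
Level 1: 65536
Level 2: 16384
Level 3: 4096
Level 4: 1024
Level 5: 256
Level 6: 64
Level 7: 16
Level 8: 4
Level 9: 1

The root is level 0 and the size-1 base case is level 9 (the tree spans levels 0 through 9, i.e. 10 levels counting the root), so the depth is the number of divisions: log_4(262144) = 9

The recursion tree depth is log_4(262144) = 9. At each level, the problem size is divided by 4, so it takes 9 divisions to reduce to a base case of size 1. The algorithm makes 1 recursive call at each level.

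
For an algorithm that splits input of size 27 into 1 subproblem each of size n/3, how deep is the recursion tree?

For divide and conquer with division factor 3:

Problem sizes at each level:
Level 0: 27
Level 1: 9
Level 2: 3
Level 3: 1

The root is level 0 and the size-1 base case is level 3 (the tree spans levels 0 through 3, i.e. 4 levels counting the root), so the depth is the number of divisions: log_3(27) = 3

The recursion tree depth is log_3(27) = 3. At each level, the problem size is divided by 3, so it takes 3 divisions to reduce to a base case of size 1. The algorithm makes 1 recursive call at each level.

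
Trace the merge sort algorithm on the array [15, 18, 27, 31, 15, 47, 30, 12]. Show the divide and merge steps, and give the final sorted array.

Merge sort trace:

Split: [15, 18, 27, 31, 15, 47, 30, 12] -> [15, 18, 27, 31] and [15, 47, 30, 12]
  Split: [15, 18, 27, 31] -> [15, 18] and [27, 31]
    Split: [15, 18] -> [15] and [18]
    Merge: [15] + [18] -> [15, 18]
    Split: [27, 31] -> [27] and [31]
    Merge: [27] + [31] -> [27, 31]
  Merge: [15, 18] + [27, 31] -> [15, 18, 27, 31]
  Split: [15, 47, 30, 12] -> [15, 47] and [30, 12]
    Split: [15, 47] -> [15] and [47]
    Merge: [15] + [47] -> [15, 47]
    Split: [30, 12] -> [30] and [12]
    Merge: [30] + [12] -> [12, 30]
  Merge: [15, 47] + [12, 30] -> [12, 15, 30, 47]
Merge: [15, 18, 27, 31] + [12, 15, 30, 47] -> [12, 15, 15, 18, 27, 30, 31, 47]

Final sorted array: [12, 15, 15, 18, 27, 30, 31, 47]

The merge sort proceeds by recursively splitting the array and merging sorted halves.
After all merges, the sorted array is [12, 15, 15, 18, 27, 30, 31, 47].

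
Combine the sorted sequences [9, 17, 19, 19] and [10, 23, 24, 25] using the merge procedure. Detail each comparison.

Merging process:

Compare 9 vs 10: take 9 from left. Merged: [9]
Compare 17 vs 10: take 10 from right. Merged: [9, 10]
Compare 17 vs 23: take 17 from left. Merged: [9, 10, 17]
Compare 19 vs 23: take 19 from left. Merged: [9, 10, 17, 19]
Compare 19 vs 23: take 19 from left. Merged: [9, 10, 17, 19, 19]
Append remaining from right: [23, 24, 25]. Merged: [9, 10, 17, 19, 19, 23, 24, 25]

Final merged array: [9, 10, 17, 19, 19, 23, 24, 25]
Total comparisons: 5

The merged array is [9, 10, 17, 19, 19, 23, 24, 25], requiring 5 comparisons. The merge step runs in O(n) time where n is the total number of elements.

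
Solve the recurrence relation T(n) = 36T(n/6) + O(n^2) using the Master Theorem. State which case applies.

Master Theorem for T(n) = 36T(n/6) + O(n^2):

a = 36, b = 6, c = 2
log_b(a) = log_6(36) = 2.0000

Case 2: c = 2 = log_6(36) = 2.0000
T(n) = O(n^2 log n) = O(n^2 log n)

For T(n) = 36T(n/6) + O(n^2): log_6(36) = 2.0000. This is Case 2 of the Master Theorem (c = log_b(a), equal work at all levels), giving O(n^2 log n).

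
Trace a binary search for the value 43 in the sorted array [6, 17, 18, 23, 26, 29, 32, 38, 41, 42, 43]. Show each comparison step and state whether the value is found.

Binary search for 43 in [6, 17, 18, 23, 26, 29, 32, 38, 41, 42, 43]:

lo=0, hi=10, mid=5, arr[mid]=29 -> 29 < 43, search right half
lo=6, hi=10, mid=8, arr[mid]=41 -> 41 < 43, search right half
lo=9, hi=10, mid=9, arr[mid]=42 -> 42 < 43, search right half
lo=10, hi=10, mid=10, arr[mid]=43 -> Found target at index 10!

Binary search finds 43 at index 10 after 4 comparisons. The search repeatedly halves the search space by comparing with the middle element.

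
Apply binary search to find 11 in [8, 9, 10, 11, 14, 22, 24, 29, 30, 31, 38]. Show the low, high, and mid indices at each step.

Binary search for 11 in [8, 9, 10, 11, 14, 22, 24, 29, 30, 31, 38]:

lo=0, hi=10, mid=5, arr[mid]=22 -> 22 > 11, search left half
lo=0, hi=4, mid=2, arr[mid]=10 -> 10 < 11, search right half
lo=3, hi=4, mid=3, arr[mid]=11 -> Found target at index 3!

Binary search finds 11 at index 3 after 3 comparisons. The search repeatedly halves the search space by comparing with the middle element.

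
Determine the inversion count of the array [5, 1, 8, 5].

Finding inversions in [5, 1, 8, 5]:

(0, 1): arr[0]=5 > arr[1]=1
(2, 3): arr[2]=8 > arr[3]=5

Total inversions: 2

The array has 2 inversion(s): (0,1), (2,3). Each pair (i,j) satisfies i < j and arr[i] > arr[j].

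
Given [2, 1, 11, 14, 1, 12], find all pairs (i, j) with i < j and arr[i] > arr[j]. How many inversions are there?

Finding inversions in [2, 1, 11, 14, 1, 12]:

(0, 1): arr[0]=2 > arr[1]=1
(0, 4): arr[0]=2 > arr[4]=1
(2, 4): arr[2]=11 > arr[4]=1
(3, 4): arr[3]=14 > arr[4]=1
(3, 5): arr[3]=14 > arr[5]=12

Total inversions: 5

The array has 5 inversion(s): (0,1), (0,4), (2,4), (3,4), (3,5). Each pair (i,j) satisfies i < j and arr[i] > arr[j].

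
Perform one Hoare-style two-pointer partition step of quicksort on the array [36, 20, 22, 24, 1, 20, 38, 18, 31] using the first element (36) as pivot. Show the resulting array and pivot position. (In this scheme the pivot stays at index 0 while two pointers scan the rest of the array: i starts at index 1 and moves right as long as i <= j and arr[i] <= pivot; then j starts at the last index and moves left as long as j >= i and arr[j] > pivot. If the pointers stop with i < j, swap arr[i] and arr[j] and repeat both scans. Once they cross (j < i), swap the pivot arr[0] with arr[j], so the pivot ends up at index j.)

Hoare-style two-pointer partition with pivot = 36:

Initial array: [36, 20, 22, 24, 1, 20, 38, 18, 31]

Pointers start at i = 1, j = 8.
i stops at index 6 (arr[6]=38 > 36), j stops at index 8 (arr[8]=31 <= 36): swap arr[6] and arr[8], array becomes [36, 20, 22, 24, 1, 20, 31, 18, 38]
i ends at 8, j ends at 7: the pointers have crossed (j < i), so scanning stops.

Swap pivot arr[0] with arr[7] to place pivot at position 7: [18, 20, 22, 24, 1, 20, 31, 36, 38]
Pivot position: 7

After partitioning with pivot 36, the array becomes [18, 20, 22, 24, 1, 20, 31, 36, 38]. The pivot is placed at index 7. All elements to the left of the pivot are <= 36, and all elements to the right are > 36.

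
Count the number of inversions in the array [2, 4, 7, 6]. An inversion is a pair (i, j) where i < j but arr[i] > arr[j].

Finding inversions in [2, 4, 7, 6]:

(2, 3): arr[2]=7 > arr[3]=6

Total inversions: 1

The array has 1 inversion(s): (2,3). Each pair (i,j) satisfies i < j and arr[i] > arr[j].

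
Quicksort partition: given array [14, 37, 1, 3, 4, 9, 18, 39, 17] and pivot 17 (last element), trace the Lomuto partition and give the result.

Lomuto partition with pivot = 17:

Initial array: [14, 37, 1, 3, 4, 9, 18, 39, 17]

arr[0]=14 <= 17: swap with position 0, array becomes [14, 37, 1, 3, 4, 9, 18, 39, 17]
arr[1]=37 > 17: no swap
arr[2]=1 <= 17: swap with position 1, array becomes [14, 1, 37, 3, 4, 9, 18, 39, 17]
arr[3]=3 <= 17: swap with position 2, array becomes [14, 1, 3, 37, 4, 9, 18, 39, 17]
arr[4]=4 <= 17: swap with position 3, array becomes [14, 1, 3, 4, 37, 9, 18, 39, 17]
arr[5]=9 <= 17: swap with position 4, array becomes [14, 1, 3, 4, 9, 37, 18, 39, 17]
arr[6]=18 > 17: no swap
arr[7]=39 > 17: no swap

Place pivot at position 5: [14, 1, 3, 4, 9, 17, 18, 39, 37]
Pivot position: 5

After partitioning with pivot 17, the array becomes [14, 1, 3, 4, 9, 17, 18, 39, 37]. The pivot is placed at index 5. All elements to the left of the pivot are <= 17, and all elements to the right are > 17.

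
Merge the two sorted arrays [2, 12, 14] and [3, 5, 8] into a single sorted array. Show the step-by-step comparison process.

Merging process:

Compare 2 vs 3: take 2 from left. Merged: [2]
Compare 12 vs 3: take 3 from right. Merged: [2, 3]
Compare 12 vs 5: take 5 from right. Merged: [2, 3, 5]
Compare 12 vs 8: take 8 from right. Merged: [2, 3, 5, 8]
Append remaining from left: [12, 14]. Merged: [2, 3, 5, 8, 12, 14]

Final merged array: [2, 3, 5, 8, 12, 14]
Total comparisons: 4

The merged array is [2, 3, 5, 8, 12, 14], requiring 4 comparisons. The merge step runs in O(n) time where n is the total number of elements.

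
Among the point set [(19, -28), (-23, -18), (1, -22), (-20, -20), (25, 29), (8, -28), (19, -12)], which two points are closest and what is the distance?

Computing all pairwise distances among 7 points:

d((19, -28), (-23, -18)) = 43.1741
d((19, -28), (1, -22)) = 18.9737
d((19, -28), (-20, -20)) = 39.8121
d((19, -28), (25, 29)) = 57.3149
d((19, -28), (8, -28)) = 11.0
d((19, -28), (19, -12)) = 16.0
d((-23, -18), (1, -22)) = 24.3311
d((-23, -18), (-20, -20)) = 3.6056 <-- minimum
d((-23, -18), (25, 29)) = 67.1789
d((-23, -18), (8, -28)) = 32.573
d((-23, -18), (19, -12)) = 42.4264
d((1, -22), (-20, -20)) = 21.095
d((1, -22), (25, 29)) = 56.3649
d((1, -22), (8, -28)) = 9.2195
d((1, -22), (19, -12)) = 20.5913
d((-20, -20), (25, 29)) = 66.5282
d((-20, -20), (8, -28)) = 29.1204
d((-20, -20), (19, -12)) = 39.8121
d((25, 29), (8, -28)) = 59.4811
d((25, 29), (19, -12)) = 41.4367
d((8, -28), (19, -12)) = 19.4165

Closest pair: (-23, -18) and (-20, -20) with distance 3.6056

The closest pair is (-23, -18) and (-20, -20) with Euclidean distance 3.6056. For 7 points, brute-force pairwise comparison is shown above. For large n, the divide-and-conquer algorithm (sort by x, recurse on halves, check the dividing strip) achieves O(n log n).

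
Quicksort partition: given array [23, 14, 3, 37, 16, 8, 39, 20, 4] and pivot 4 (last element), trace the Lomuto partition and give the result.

Lomuto partition with pivot = 4:

Initial array: [23, 14, 3, 37, 16, 8, 39, 20, 4]

arr[0]=23 > 4: no swap
arr[1]=14 > 4: no swap
arr[2]=3 <= 4: swap with position 0, array becomes [3, 14, 23, 37, 16, 8, 39, 20, 4]
arr[3]=37 > 4: no swap
arr[4]=16 > 4: no swap
arr[5]=8 > 4: no swap
arr[6]=39 > 4: no swap
arr[7]=20 > 4: no swap

Place pivot at position 1: [3, 4, 23, 37, 16, 8, 39, 20, 14]
Pivot position: 1

After partitioning with pivot 4, the array becomes [3, 4, 23, 37, 16, 8, 39, 20, 14]. The pivot is placed at index 1. All elements to the left of the pivot are <= 4, and all elements to the right are > 4.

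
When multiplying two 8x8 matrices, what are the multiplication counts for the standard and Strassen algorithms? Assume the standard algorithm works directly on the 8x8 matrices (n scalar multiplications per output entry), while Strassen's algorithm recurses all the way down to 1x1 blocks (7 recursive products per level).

Matrix multiplication for 8x8 matrices:

Standard algorithm: 8^3 = 512 multiplications
Strassen's algorithm: 7^(log2(8)) = 7^3 = 343 multiplications
Savings: 512 - 343 = 169 multiplications

Standard: 512 multiplications (8^3). Strassen: 343 multiplications (7^3). Strassen reduces 8 recursive multiplications to 7 at each level.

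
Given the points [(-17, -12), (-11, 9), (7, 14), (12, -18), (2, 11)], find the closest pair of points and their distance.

Computing all pairwise distances among 5 points:

d((-17, -12), (-11, 9)) = 21.8403
d((-17, -12), (7, 14)) = 35.3836
d((-17, -12), (12, -18)) = 29.6142
d((-17, -12), (2, 11)) = 29.8329
d((-11, 9), (7, 14)) = 18.6815
d((-11, 9), (12, -18)) = 35.4683
d((-11, 9), (2, 11)) = 13.1529
d((7, 14), (12, -18)) = 32.3883
d((7, 14), (2, 11)) = 5.831 <-- minimum
d((12, -18), (2, 11)) = 30.6757

Closest pair: (7, 14) and (2, 11) with distance 5.831

The closest pair is (7, 14) and (2, 11) with Euclidean distance 5.831. For 5 points, brute-force pairwise comparison is shown above. For large n, the divide-and-conquer algorithm (sort by x, recurse on halves, check the dividing strip) achieves O(n log n).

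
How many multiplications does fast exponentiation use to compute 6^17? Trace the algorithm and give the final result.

Computing 6^17 by squaring (build up from 6^1; each line after the first costs one multiplication):

6^1 = 6
6^2 = (6^1)^2 = 6^2 = 36
6^4 = (6^2)^2 = 36^2 = 1296
6^8 = (6^4)^2 = 1296^2 = 1679616
6^16 = (6^8)^2 = 1679616^2 = 2821109907456
6^17 = 6 * 6^16 = 6 * 2821109907456 = 16926659444736

Result: 16926659444736
Multiplications needed: 5 (5 lines after 6^1)

6^17 = 16926659444736. Using exponentiation by squaring, this requires 5 multiplications. The key idea: if the exponent is even, square the half-power; if odd, multiply by the base once.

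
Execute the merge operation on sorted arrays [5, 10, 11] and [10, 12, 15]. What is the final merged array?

Merging process:

Compare 5 vs 10: take 5 from left. Merged: [5]
Compare 10 vs 10: take 10 from left. Merged: [5, 10]
Compare 11 vs 10: take 10 from right. Merged: [5, 10, 10]
Compare 11 vs 12: take 11 from left. Merged: [5, 10, 10, 11]
Append remaining from right: [12, 15]. Merged: [5, 10, 10, 11, 12, 15]

Final merged array: [5, 10, 10, 11, 12, 15]
Total comparisons: 4

The merged array is [5, 10, 10, 11, 12, 15], requiring 4 comparisons. The merge step runs in O(n) time where n is the total number of elements.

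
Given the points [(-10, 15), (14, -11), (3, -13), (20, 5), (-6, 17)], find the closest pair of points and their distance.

Computing all pairwise distances among 5 points:

d((-10, 15), (14, -11)) = 35.3836
d((-10, 15), (3, -13)) = 30.8707
d((-10, 15), (20, 5)) = 31.6228
d((-10, 15), (-6, 17)) = 4.4721 <-- minimum
d((14, -11), (3, -13)) = 11.1803
d((14, -11), (20, 5)) = 17.088
d((14, -11), (-6, 17)) = 34.4093
d((3, -13), (20, 5)) = 24.7588
d((3, -13), (-6, 17)) = 31.3209
d((20, 5), (-6, 17)) = 28.6356

Closest pair: (-10, 15) and (-6, 17) with distance 4.4721

The closest pair is (-10, 15) and (-6, 17) with Euclidean distance 4.4721. For 5 points, brute-force pairwise comparison is shown above. For large n, the divide-and-conquer algorithm (sort by x, recurse on halves, check the dividing strip) achieves O(n log n).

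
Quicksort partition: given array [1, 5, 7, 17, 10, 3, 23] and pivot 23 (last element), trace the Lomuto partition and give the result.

Lomuto partition with pivot = 23:

Initial array: [1, 5, 7, 17, 10, 3, 23]

arr[0]=1 <= 23: swap with position 0, array becomes [1, 5, 7, 17, 10, 3, 23]
arr[1]=5 <= 23: swap with position 1, array becomes [1, 5, 7, 17, 10, 3, 23]
arr[2]=7 <= 23: swap with position 2, array becomes [1, 5, 7, 17, 10, 3, 23]
arr[3]=17 <= 23: swap with position 3, array becomes [1, 5, 7, 17, 10, 3, 23]
arr[4]=10 <= 23: swap with position 4, array becomes [1, 5, 7, 17, 10, 3, 23]
arr[5]=3 <= 23: swap with position 5, array becomes [1, 5, 7, 17, 10, 3, 23]

Place pivot at position 6: [1, 5, 7, 17, 10, 3, 23]
Pivot position: 6

After partitioning with pivot 23, the array becomes [1, 5, 7, 17, 10, 3, 23]. The pivot is placed at index 6. All elements to the left of the pivot are <= 23, and all elements to the right are > 23.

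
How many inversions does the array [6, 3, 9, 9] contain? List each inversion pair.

Finding inversions in [6, 3, 9, 9]:

(0, 1): arr[0]=6 > arr[1]=3

Total inversions: 1

The array has 1 inversion(s): (0,1). Each pair (i,j) satisfies i < j and arr[i] > arr[j].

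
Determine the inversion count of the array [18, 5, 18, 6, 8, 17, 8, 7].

Finding inversions in [18, 5, 18, 6, 8, 17, 8, 7]:

(0, 1): arr[0]=18 > arr[1]=5
(0, 3): arr[0]=18 > arr[3]=6
(0, 4): arr[0]=18 > arr[4]=8
(0, 5): arr[0]=18 > arr[5]=17
(0, 6): arr[0]=18 > arr[6]=8
(0, 7): arr[0]=18 > arr[7]=7
(2, 3): arr[2]=18 > arr[3]=6
(2, 4): arr[2]=18 > arr[4]=8
(2, 5): arr[2]=18 > arr[5]=17
(2, 6): arr[2]=18 > arr[6]=8
(2, 7): arr[2]=18 > arr[7]=7
(4, 7): arr[4]=8 > arr[7]=7
(5, 6): arr[5]=17 > arr[6]=8
(5, 7): arr[5]=17 > arr[7]=7
(6, 7): arr[6]=8 > arr[7]=7

Total inversions: 15

The array has 15 inversion(s): (0,1), (0,3), (0,4), (0,5), (0,6), (0,7), (2,3), (2,4), (2,5), (2,6), (2,7), (4,7), (5,6), (5,7), (6,7). Each pair (i,j) satisfies i < j and arr[i] > arr[j].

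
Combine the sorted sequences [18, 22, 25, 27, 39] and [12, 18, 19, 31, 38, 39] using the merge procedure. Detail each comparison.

Merging process:

Compare 18 vs 12: take 12 from right. Merged: [12]
Compare 18 vs 18: take 18 from left. Merged: [12, 18]
Compare 22 vs 18: take 18 from right. Merged: [12, 18, 18]
Compare 22 vs 19: take 19 from right. Merged: [12, 18, 18, 19]
Compare 22 vs 31: take 22 from left. Merged: [12, 18, 18, 19, 22]
Compare 25 vs 31: take 25 from left. Merged: [12, 18, 18, 19, 22, 25]
Compare 27 vs 31: take 27 from left. Merged: [12, 18, 18, 19, 22, 25, 27]
Compare 39 vs 31: take 31 from right. Merged: [12, 18, 18, 19, 22, 25, 27, 31]
Compare 39 vs 38: take 38 from right. Merged: [12, 18, 18, 19, 22, 25, 27, 31, 38]
Compare 39 vs 39: take 39 from left. Merged: [12, 18, 18, 19, 22, 25, 27, 31, 38, 39]
Append remaining from right: [39]. Merged: [12, 18, 18, 19, 22, 25, 27, 31, 38, 39, 39]

Final merged array: [12, 18, 18, 19, 22, 25, 27, 31, 38, 39, 39]
Total comparisons: 10

The merged array is [12, 18, 18, 19, 22, 25, 27, 31, 38, 39, 39], requiring 10 comparisons. The merge step runs in O(n) time where n is the total number of elements.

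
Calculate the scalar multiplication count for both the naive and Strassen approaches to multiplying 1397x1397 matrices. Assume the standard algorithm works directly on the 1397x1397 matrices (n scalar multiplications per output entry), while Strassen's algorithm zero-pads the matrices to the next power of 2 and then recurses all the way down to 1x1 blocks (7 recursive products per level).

Matrix multiplication for 1397x1397 matrices:

Strassen's algorithm requires power-of-2 dimensions. Pad 1397x1397 to 2048x2048 (next power of 2).

Standard algorithm: 1397^3 = 2726397773 multiplications
Strassen's algorithm: 7^(log2(2048)) = 7^11 = 1977326743 multiplications
Savings: 2726397773 - 1977326743 = 749071030 multiplications

Standard: 2726397773 multiplications (1397^3). Strassen: 1977326743 multiplications (7^11, after padding to 2048x2048). Strassen reduces 8 recursive multiplications to 7 at each level.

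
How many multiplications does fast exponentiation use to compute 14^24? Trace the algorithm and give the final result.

Computing 14^24 by squaring (build up from 14^1; each line after the first costs one multiplication):

14^1 = 14
14^2 = (14^1)^2 = 14^2 = 196
14^3 = 14 * 14^2 = 14 * 196 = 2744
14^6 = (14^3)^2 = 2744^2 = 7529536
14^12 = (14^6)^2 = 7529536^2 = 56693912375296
14^24 = (14^12)^2 = 56693912375296^2 = 3214199700417740936751087616

Result: 3214199700417740936751087616
Multiplications needed: 5 (5 lines after 14^1)

14^24 = 3214199700417740936751087616. Using exponentiation by squaring, this requires 5 multiplications. The key idea: if the exponent is even, square the half-power; if odd, multiply by the base once.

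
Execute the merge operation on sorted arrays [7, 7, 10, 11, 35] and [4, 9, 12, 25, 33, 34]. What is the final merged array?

Merging process:

Compare 7 vs 4: take 4 from right. Merged: [4]
Compare 7 vs 9: take 7 from left. Merged: [4, 7]
Compare 7 vs 9: take 7 from left. Merged: [4, 7, 7]
Compare 10 vs 9: take 9 from right. Merged: [4, 7, 7, 9]
Compare 10 vs 12: take 10 from left. Merged: [4, 7, 7, 9, 10]
Compare 11 vs 12: take 11 from left. Merged: [4, 7, 7, 9, 10, 11]
Compare 35 vs 12: take 12 from right. Merged: [4, 7, 7, 9, 10, 11, 12]
Compare 35 vs 25: take 25 from right. Merged: [4, 7, 7, 9, 10, 11, 12, 25]
Compare 35 vs 33: take 33 from right. Merged: [4, 7, 7, 9, 10, 11, 12, 25, 33]
Compare 35 vs 34: take 34 from right. Merged: [4, 7, 7, 9, 10, 11, 12, 25, 33, 34]
Append remaining from left: [35]. Merged: [4, 7, 7, 9, 10, 11, 12, 25, 33, 34, 35]

Final merged array: [4, 7, 7, 9, 10, 11, 12, 25, 33, 34, 35]
Total comparisons: 10

The merged array is [4, 7, 7, 9, 10, 11, 12, 25, 33, 34, 35], requiring 10 comparisons. The merge step runs in O(n) time where n is the total number of elements.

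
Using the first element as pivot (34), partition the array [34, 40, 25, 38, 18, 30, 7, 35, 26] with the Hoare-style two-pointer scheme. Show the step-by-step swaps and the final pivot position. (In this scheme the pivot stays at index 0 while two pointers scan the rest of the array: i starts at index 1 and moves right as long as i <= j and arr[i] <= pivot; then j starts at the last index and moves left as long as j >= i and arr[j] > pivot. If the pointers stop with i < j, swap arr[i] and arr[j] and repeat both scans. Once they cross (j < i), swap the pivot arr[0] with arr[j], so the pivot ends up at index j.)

Hoare-style two-pointer partition with pivot = 34:

Initial array: [34, 40, 25, 38, 18, 30, 7, 35, 26]

Pointers start at i = 1, j = 8.
i stops at index 1 (arr[1]=40 > 34), j stops at index 8 (arr[8]=26 <= 34): swap arr[1] and arr[8], array becomes [34, 26, 25, 38, 18, 30, 7, 35, 40]
i stops at index 3 (arr[3]=38 > 34), j stops at index 6 (arr[6]=7 <= 34): swap arr[3] and arr[6], array becomes [34, 26, 25, 7, 18, 30, 38, 35, 40]
i ends at 6, j ends at 5: the pointers have crossed (j < i), so scanning stops.

Swap pivot arr[0] with arr[5] to place pivot at position 5: [30, 26, 25, 7, 18, 34, 38, 35, 40]
Pivot position: 5

After partitioning with pivot 34, the array becomes [30, 26, 25, 7, 18, 34, 38, 35, 40]. The pivot is placed at index 5. All elements to the left of the pivot are <= 34, and all elements to the right are > 34.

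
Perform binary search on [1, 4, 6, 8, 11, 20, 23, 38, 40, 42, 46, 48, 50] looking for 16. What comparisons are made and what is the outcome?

Binary search for 16 in [1, 4, 6, 8, 11, 20, 23, 38, 40, 42, 46, 48, 50]:

lo=0, hi=12, mid=6, arr[mid]=23 -> 23 > 16, search left half
lo=0, hi=5, mid=2, arr[mid]=6 -> 6 < 16, search right half
lo=3, hi=5, mid=4, arr[mid]=11 -> 11 < 16, search right half
lo=5, hi=5, mid=5, arr[mid]=20 -> 20 > 16, search left half
lo=5 > hi=4, target 16 not found

Binary search determines that 16 is not in the array after 4 comparisons. The search space was exhausted without finding the target.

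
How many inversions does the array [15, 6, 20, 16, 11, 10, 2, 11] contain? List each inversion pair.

Finding inversions in [15, 6, 20, 16, 11, 10, 2, 11]:

(0, 1): arr[0]=15 > arr[1]=6
(0, 4): arr[0]=15 > arr[4]=11
(0, 5): arr[0]=15 > arr[5]=10
(0, 6): arr[0]=15 > arr[6]=2
(0, 7): arr[0]=15 > arr[7]=11
(1, 6): arr[1]=6 > arr[6]=2
(2, 3): arr[2]=20 > arr[3]=16
(2, 4): arr[2]=20 > arr[4]=11
(2, 5): arr[2]=20 > arr[5]=10
(2, 6): arr[2]=20 > arr[6]=2
(2, 7): arr[2]=20 > arr[7]=11
(3, 4): arr[3]=16 > arr[4]=11
(3, 5): arr[3]=16 > arr[5]=10
(3, 6): arr[3]=16 > arr[6]=2
(3, 7): arr[3]=16 > arr[7]=11
(4, 5): arr[4]=11 > arr[5]=10
(4, 6): arr[4]=11 > arr[6]=2
(5, 6): arr[5]=10 > arr[6]=2

Total inversions: 18

The array has 18 inversion(s): (0,1), (0,4), (0,5), (0,6), (0,7), (1,6), (2,3), (2,4), (2,5), (2,6), (2,7), (3,4), (3,5), (3,6), (3,7), (4,5), (4,6), (5,6). Each pair (i,j) satisfies i < j and arr[i] > arr[j].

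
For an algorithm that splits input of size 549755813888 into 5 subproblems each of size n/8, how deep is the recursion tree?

For divide and conquer with division factor 8:

Problem sizes at each level:
Level 0: 549755813888
Level 1: 68719476736
Level 2: 8589934592
Level 3: 1073741824
Level 4: 134217728
Level 5: 16777216
Level 6: 2097152
Level 7: 262144
Level 8: 32768
Level 9: 4096
Level 10: 512
Level 11: 64
Level 12: 8
Level 13: 1

The root is level 0 and the size-1 base case is level 13 (the tree spans levels 0 through 13, i.e. 14 levels counting the root), so the depth is the number of divisions: log_8(549755813888) = 13

The recursion tree depth is log_8(549755813888) = 13. At each level, the problem size is divided by 8, so it takes 13 divisions to reduce to a base case of size 1. The algorithm makes 5 recursive calls at each level.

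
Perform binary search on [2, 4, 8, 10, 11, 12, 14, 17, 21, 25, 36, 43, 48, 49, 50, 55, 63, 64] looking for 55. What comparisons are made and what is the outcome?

Binary search for 55 in [2, 4, 8, 10, 11, 12, 14, 17, 21, 25, 36, 43, 48, 49, 50, 55, 63, 64]:

lo=0, hi=17, mid=8, arr[mid]=21 -> 21 < 55, search right half
lo=9, hi=17, mid=13, arr[mid]=49 -> 49 < 55, search right half
lo=14, hi=17, mid=15, arr[mid]=55 -> Found target at index 15!

Binary search finds 55 at index 15 after 3 comparisons. The search repeatedly halves the search space by comparing with the middle element.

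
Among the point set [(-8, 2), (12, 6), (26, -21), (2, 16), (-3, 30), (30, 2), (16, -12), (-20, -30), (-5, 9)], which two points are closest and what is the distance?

Computing all pairwise distances among 9 points:

d((-8, 2), (12, 6)) = 20.3961
d((-8, 2), (26, -21)) = 41.0488
d((-8, 2), (2, 16)) = 17.2047
d((-8, 2), (-3, 30)) = 28.4429
d((-8, 2), (30, 2)) = 38.0
d((-8, 2), (16, -12)) = 27.7849
d((-8, 2), (-20, -30)) = 34.176
d((-8, 2), (-5, 9)) = 7.6158 <-- minimum
d((12, 6), (26, -21)) = 30.4138
d((12, 6), (2, 16)) = 14.1421
d((12, 6), (-3, 30)) = 28.3019
d((12, 6), (30, 2)) = 18.4391
d((12, 6), (16, -12)) = 18.4391
d((12, 6), (-20, -30)) = 48.1664
d((12, 6), (-5, 9)) = 17.2627
d((26, -21), (2, 16)) = 44.1022
d((26, -21), (-3, 30)) = 58.6686
d((26, -21), (30, 2)) = 23.3452
d((26, -21), (16, -12)) = 13.4536
d((26, -21), (-20, -30)) = 46.8722
d((26, -21), (-5, 9)) = 43.1393
d((2, 16), (-3, 30)) = 14.8661
d((2, 16), (30, 2)) = 31.305
d((2, 16), (16, -12)) = 31.305
d((2, 16), (-20, -30)) = 50.9902
d((2, 16), (-5, 9)) = 9.8995
d((-3, 30), (30, 2)) = 43.2782
d((-3, 30), (16, -12)) = 46.0977
d((-3, 30), (-20, -30)) = 62.3618
d((-3, 30), (-5, 9)) = 21.095
d((30, 2), (16, -12)) = 19.799
d((30, 2), (-20, -30)) = 59.3633
d((30, 2), (-5, 9)) = 35.6931
d((16, -12), (-20, -30)) = 40.2492
d((16, -12), (-5, 9)) = 29.6985
d((-20, -30), (-5, 9)) = 41.7852

Closest pair: (-8, 2) and (-5, 9) with distance 7.6158

The closest pair is (-8, 2) and (-5, 9) with Euclidean distance 7.6158. For 9 points, brute-force pairwise comparison is shown above. For large n, the divide-and-conquer algorithm (sort by x, recurse on halves, check the dividing strip) achieves O(n log n).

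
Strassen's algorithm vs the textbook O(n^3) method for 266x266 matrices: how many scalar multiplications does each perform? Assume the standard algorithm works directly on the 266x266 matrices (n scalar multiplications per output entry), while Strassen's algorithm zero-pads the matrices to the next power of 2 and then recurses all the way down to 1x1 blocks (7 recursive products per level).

Matrix multiplication for 266x266 matrices:

Strassen's algorithm requires power-of-2 dimensions. Pad 266x266 to 512x512 (next power of 2).

Standard algorithm: 266^3 = 18821096 multiplications
Strassen's algorithm: 7^(log2(512)) = 7^9 = 40353607 multiplications
Difference: 18821096 - 40353607 = -21532511 (Strassen uses MORE here due to padding overhead — for small or just-over-power-of-2 n, padding can outweigh the per-level savings)

Standard: 18821096 multiplications (266^3). Strassen: 40353607 multiplications (7^9, after padding to 512x512). Strassen reduces 8 recursive multiplications to 7 at each level.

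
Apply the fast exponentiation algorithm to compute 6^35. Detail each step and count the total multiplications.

Computing 6^35 by squaring (build up from 6^1; each line after the first costs one multiplication):

6^1 = 6
6^2 = (6^1)^2 = 6^2 = 36
6^4 = (6^2)^2 = 36^2 = 1296
6^8 = (6^4)^2 = 1296^2 = 1679616
6^16 = (6^8)^2 = 1679616^2 = 2821109907456
6^17 = 6 * 6^16 = 6 * 2821109907456 = 16926659444736
6^34 = (6^17)^2 = 16926659444736^2 = 286511799958070431838109696
6^35 = 6 * 6^34 = 6 * 286511799958070431838109696 = 1719070799748422591028658176

Result: 1719070799748422591028658176
Multiplications needed: 7 (7 lines after 6^1)

6^35 = 1719070799748422591028658176. Using exponentiation by squaring, this requires 7 multiplications. The key idea: if the exponent is even, square the half-power; if odd, multiply by the base once.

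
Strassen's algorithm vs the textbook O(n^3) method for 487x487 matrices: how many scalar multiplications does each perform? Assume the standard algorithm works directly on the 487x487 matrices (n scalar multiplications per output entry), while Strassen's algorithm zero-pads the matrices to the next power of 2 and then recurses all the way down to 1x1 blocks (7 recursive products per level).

Matrix multiplication for 487x487 matrices:

Strassen's algorithm requires power-of-2 dimensions. Pad 487x487 to 512x512 (next power of 2).

Standard algorithm: 487^3 = 115501303 multiplications
Strassen's algorithm: 7^(log2(512)) = 7^9 = 40353607 multiplications
Savings: 115501303 - 40353607 = 75147696 multiplications

Standard: 115501303 multiplications (487^3). Strassen: 40353607 multiplications (7^9, after padding to 512x512). Strassen reduces 8 recursive multiplications to 7 at each level.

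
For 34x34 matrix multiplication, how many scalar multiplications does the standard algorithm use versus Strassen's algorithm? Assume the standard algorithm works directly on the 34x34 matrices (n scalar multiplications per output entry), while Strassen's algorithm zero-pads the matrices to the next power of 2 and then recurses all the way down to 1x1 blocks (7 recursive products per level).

Matrix multiplication for 34x34 matrices:

Strassen's algorithm requires power-of-2 dimensions. Pad 34x34 to 64x64 (next power of 2).

Standard algorithm: 34^3 = 39304 multiplications
Strassen's algorithm: 7^(log2(64)) = 7^6 = 117649 multiplications
Difference: 39304 - 117649 = -78345 (Strassen uses MORE here due to padding overhead — for small or just-over-power-of-2 n, padding can outweigh the per-level savings)

Standard: 39304 multiplications (34^3). Strassen: 117649 multiplications (7^6, after padding to 64x64). Strassen reduces 8 recursive multiplications to 7 at each level.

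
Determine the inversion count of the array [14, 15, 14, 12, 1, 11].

Finding inversions in [14, 15, 14, 12, 1, 11]:

(0, 3): arr[0]=14 > arr[3]=12
(0, 4): arr[0]=14 > arr[4]=1
(0, 5): arr[0]=14 > arr[5]=11
(1, 2): arr[1]=15 > arr[2]=14
(1, 3): arr[1]=15 > arr[3]=12
(1, 4): arr[1]=15 > arr[4]=1
(1, 5): arr[1]=15 > arr[5]=11
(2, 3): arr[2]=14 > arr[3]=12
(2, 4): arr[2]=14 > arr[4]=1
(2, 5): arr[2]=14 > arr[5]=11
(3, 4): arr[3]=12 > arr[4]=1
(3, 5): arr[3]=12 > arr[5]=11

Total inversions: 12

The array has 12 inversion(s): (0,3), (0,4), (0,5), (1,2), (1,3), (1,4), (1,5), (2,3), (2,4), (2,5), (3,4), (3,5). Each pair (i,j) satisfies i < j and arr[i] > arr[j].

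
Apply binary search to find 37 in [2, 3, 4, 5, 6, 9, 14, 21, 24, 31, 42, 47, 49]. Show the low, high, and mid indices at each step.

Binary search for 37 in [2, 3, 4, 5, 6, 9, 14, 21, 24, 31, 42, 47, 49]:

lo=0, hi=12, mid=6, arr[mid]=14 -> 14 < 37, search right half
lo=7, hi=12, mid=9, arr[mid]=31 -> 31 < 37, search right half
lo=10, hi=12, mid=11, arr[mid]=47 -> 47 > 37, search left half
lo=10, hi=10, mid=10, arr[mid]=42 -> 42 > 37, search left half
lo=10 > hi=9, target 37 not found

Binary search determines that 37 is not in the array after 4 comparisons. The search space was exhausted without finding the target.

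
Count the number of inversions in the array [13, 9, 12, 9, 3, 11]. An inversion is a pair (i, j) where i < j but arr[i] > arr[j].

Finding inversions in [13, 9, 12, 9, 3, 11]:

(0, 1): arr[0]=13 > arr[1]=9
(0, 2): arr[0]=13 > arr[2]=12
(0, 3): arr[0]=13 > arr[3]=9
(0, 4): arr[0]=13 > arr[4]=3
(0, 5): arr[0]=13 > arr[5]=11
(1, 4): arr[1]=9 > arr[4]=3
(2, 3): arr[2]=12 > arr[3]=9
(2, 4): arr[2]=12 > arr[4]=3
(2, 5): arr[2]=12 > arr[5]=11
(3, 4): arr[3]=9 > arr[4]=3

Total inversions: 10

The array has 10 inversion(s): (0,1), (0,2), (0,3), (0,4), (0,5), (1,4), (2,3), (2,4), (2,5), (3,4). Each pair (i,j) satisfies i < j and arr[i] > arr[j].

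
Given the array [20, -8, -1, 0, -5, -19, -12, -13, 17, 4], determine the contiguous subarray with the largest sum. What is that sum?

Using Kadane's algorithm on [20, -8, -1, 0, -5, -19, -12, -13, 17, 4]:

Scanning through the array:
Position 1 (value -8): max_ending_here = 12, max_so_far = 20
Position 2 (value -1): max_ending_here = 11, max_so_far = 20
Position 3 (value 0): max_ending_here = 11, max_so_far = 20
Position 4 (value -5): max_ending_here = 6, max_so_far = 20
Position 5 (value -19): max_ending_here = -13, max_so_far = 20
Position 6 (value -12): max_ending_here = -12, max_so_far = 20
Position 7 (value -13): max_ending_here = -13, max_so_far = 20
Position 8 (value 17): max_ending_here = 17, max_so_far = 20
Position 9 (value 4): max_ending_here = 21, max_so_far = 21

Maximum subarray: [17, 4]
Maximum sum: 21

The maximum subarray is [17, 4] with sum 21. This subarray runs from index 8 to index 9.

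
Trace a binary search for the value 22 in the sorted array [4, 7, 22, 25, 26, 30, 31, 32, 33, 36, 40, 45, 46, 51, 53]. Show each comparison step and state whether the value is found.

Binary search for 22 in [4, 7, 22, 25, 26, 30, 31, 32, 33, 36, 40, 45, 46, 51, 53]:

lo=0, hi=14, mid=7, arr[mid]=32 -> 32 > 22, search left half
lo=0, hi=6, mid=3, arr[mid]=25 -> 25 > 22, search left half
lo=0, hi=2, mid=1, arr[mid]=7 -> 7 < 22, search right half
lo=2, hi=2, mid=2, arr[mid]=22 -> Found target at index 2!

Binary search finds 22 at index 2 after 4 comparisons. The search repeatedly halves the search space by comparing with the middle element.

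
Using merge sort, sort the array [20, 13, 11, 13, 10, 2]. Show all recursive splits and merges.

Merge sort trace:

Split: [20, 13, 11, 13, 10, 2] -> [20, 13, 11] and [13, 10, 2]
  Split: [20, 13, 11] -> [20] and [13, 11]
    Split: [13, 11] -> [13] and [11]
    Merge: [13] + [11] -> [11, 13]
  Merge: [20] + [11, 13] -> [11, 13, 20]
  Split: [13, 10, 2] -> [13] and [10, 2]
    Split: [10, 2] -> [10] and [2]
    Merge: [10] + [2] -> [2, 10]
  Merge: [13] + [2, 10] -> [2, 10, 13]
Merge: [11, 13, 20] + [2, 10, 13] -> [2, 10, 11, 13, 13, 20]

Final sorted array: [2, 10, 11, 13, 13, 20]

The merge sort proceeds by recursively splitting the array and merging sorted halves.
After all merges, the sorted array is [2, 10, 11, 13, 13, 20].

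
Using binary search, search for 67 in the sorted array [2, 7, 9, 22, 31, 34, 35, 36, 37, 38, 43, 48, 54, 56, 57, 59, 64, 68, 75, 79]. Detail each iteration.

Binary search for 67 in [2, 7, 9, 22, 31, 34, 35, 36, 37, 38, 43, 48, 54, 56, 57, 59, 64, 68, 75, 79]:

lo=0, hi=19, mid=9, arr[mid]=38 -> 38 < 67, search right half
lo=10, hi=19, mid=14, arr[mid]=57 -> 57 < 67, search right half
lo=15, hi=19, mid=17, arr[mid]=68 -> 68 > 67, search left half
lo=15, hi=16, mid=15, arr[mid]=59 -> 59 < 67, search right half
lo=16, hi=16, mid=16, arr[mid]=64 -> 64 < 67, search right half
lo=17 > hi=16, target 67 not found

Binary search determines that 67 is not in the array after 5 comparisons. The search space was exhausted without finding the target.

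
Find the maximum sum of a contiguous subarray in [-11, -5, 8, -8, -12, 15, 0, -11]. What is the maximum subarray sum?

Using Kadane's algorithm on [-11, -5, 8, -8, -12, 15, 0, -11]:

Scanning through the array:
Position 1 (value -5): max_ending_here = -5, max_so_far = -5
Position 2 (value 8): max_ending_here = 8, max_so_far = 8
Position 3 (value -8): max_ending_here = 0, max_so_far = 8
Position 4 (value -12): max_ending_here = -12, max_so_far = 8
Position 5 (value 15): max_ending_here = 15, max_so_far = 15
Position 6 (value 0): max_ending_here = 15, max_so_far = 15
Position 7 (value -11): max_ending_here = 4, max_so_far = 15

Maximum subarray: [15]
Maximum sum: 15

The maximum subarray is [15] with sum 15. This subarray runs from index 5 to index 5.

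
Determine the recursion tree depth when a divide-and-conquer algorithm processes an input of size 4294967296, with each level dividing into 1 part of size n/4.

For divide and conquer with division factor 4:

Problem sizes at each level:
Level 0: 4294967296
Level 1: 1073741824
Level 2: 268435456
Level 3: 67108864
Level 4: 16777216
Level 5: 4194304
Level 6: 1048576
Level 7: 262144
Level 8: 65536
Level 9: 16384
Level 10: 4096
Level 11: 1024
Level 12: 256
Level 13: 64
Level 14: 16
Level 15: 4
Level 16: 1

The root is level 0 and the size-1 base case is level 16 (the tree spans levels 0 through 16, i.e. 17 levels counting the root), so the depth is the number of divisions: log_4(4294967296) = 16

The recursion tree depth is log_4(4294967296) = 16. At each level, the problem size is divided by 4, so it takes 16 divisions to reduce to a base case of size 1. The algorithm makes 1 recursive call at each level.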